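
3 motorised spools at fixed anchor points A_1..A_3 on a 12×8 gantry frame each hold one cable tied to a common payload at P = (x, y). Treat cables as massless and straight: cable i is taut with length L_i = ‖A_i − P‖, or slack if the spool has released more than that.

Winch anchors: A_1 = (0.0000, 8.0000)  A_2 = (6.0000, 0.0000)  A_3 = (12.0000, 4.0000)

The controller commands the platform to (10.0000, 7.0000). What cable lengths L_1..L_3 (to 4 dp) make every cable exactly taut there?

cable 1: Δx=-10.0000, Δy=1.0000; L_1 = √(Δx²+Δy²) = 10.0499
cable 2: Δx=-4.0000, Δy=-7.0000; L_2 = √(Δx²+Δy²) = 8.0623
cable 3: Δx=2.0000, Δy=-3.0000; L_3 = √(Δx²+Δy²) = 3.6056

(10.0499, 8.0623, 3.6056)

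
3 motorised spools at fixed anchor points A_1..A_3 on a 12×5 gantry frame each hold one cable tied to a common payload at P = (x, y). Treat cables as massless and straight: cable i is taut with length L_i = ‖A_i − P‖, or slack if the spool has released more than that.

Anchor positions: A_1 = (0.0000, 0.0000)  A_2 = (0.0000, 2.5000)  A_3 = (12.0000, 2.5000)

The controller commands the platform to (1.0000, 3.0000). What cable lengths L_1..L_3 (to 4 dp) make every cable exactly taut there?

(3.1623, 1.1180, 11.0114)

L_1 = √((0.0000−1.0000)² + (0.0000−3.0000)²) = 3.1623
L_2 = √((0.0000−1.0000)² + (2.5000−3.0000)²) = 1.1180
L_3 = √((12.0000−1.0000)² + (2.5000−3.0000)²) = 11.0114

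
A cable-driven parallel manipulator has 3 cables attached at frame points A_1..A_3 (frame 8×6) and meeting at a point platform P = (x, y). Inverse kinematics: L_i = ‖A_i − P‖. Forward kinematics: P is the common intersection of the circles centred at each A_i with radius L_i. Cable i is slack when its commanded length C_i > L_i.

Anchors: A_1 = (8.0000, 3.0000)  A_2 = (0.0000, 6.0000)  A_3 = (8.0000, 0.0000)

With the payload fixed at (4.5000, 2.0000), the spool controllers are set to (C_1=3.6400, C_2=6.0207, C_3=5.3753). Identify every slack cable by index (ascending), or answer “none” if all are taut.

cable 1: L_1 = ‖A_1−P‖ = 3.6401;  C_1 = 3.6400 → taut
cable 2: L_2 = ‖A_2−P‖ = 6.0208;  C_2 = 6.0207 → taut
cable 3: L_3 = ‖A_3−P‖ = 4.0311;  C_3 = 5.3753 → slack

3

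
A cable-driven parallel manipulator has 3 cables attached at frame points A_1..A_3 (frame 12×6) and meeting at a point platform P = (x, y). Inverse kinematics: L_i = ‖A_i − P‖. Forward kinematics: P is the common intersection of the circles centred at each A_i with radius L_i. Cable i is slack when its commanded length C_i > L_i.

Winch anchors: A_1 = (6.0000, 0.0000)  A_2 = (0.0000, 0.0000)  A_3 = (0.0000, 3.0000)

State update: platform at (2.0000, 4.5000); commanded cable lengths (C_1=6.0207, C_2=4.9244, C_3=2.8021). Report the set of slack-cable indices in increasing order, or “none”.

3

cable 1: √((4.0000)²+(-4.5000)²)=6.0208, C_1=6.0207: taut
cable 2: √((-2.0000)²+(-4.5000)²)=4.9244, C_2=4.9244: taut
cable 3: √((-2.0000)²+(-1.5000)²)=2.5000, C_3=2.8021: slack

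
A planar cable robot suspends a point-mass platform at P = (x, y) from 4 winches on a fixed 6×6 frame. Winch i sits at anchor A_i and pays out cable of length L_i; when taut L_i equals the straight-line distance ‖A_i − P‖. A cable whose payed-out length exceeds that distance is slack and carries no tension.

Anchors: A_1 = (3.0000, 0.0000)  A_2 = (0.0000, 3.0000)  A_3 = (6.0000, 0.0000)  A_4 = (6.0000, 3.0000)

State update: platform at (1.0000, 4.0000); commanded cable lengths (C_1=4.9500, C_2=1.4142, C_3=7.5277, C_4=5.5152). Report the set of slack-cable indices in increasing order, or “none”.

1, 3, 4

cable 1: L_1 = ‖A_1−P‖ = 4.4721;  C_1 = 4.9500 → slack
cable 2: L_2 = ‖A_2−P‖ = 1.4142;  C_2 = 1.4142 → taut
cable 3: L_3 = ‖A_3−P‖ = 6.4031;  C_3 = 7.5277 → slack
cable 4: L_4 = ‖A_4−P‖ = 5.0990;  C_4 = 5.5152 → slack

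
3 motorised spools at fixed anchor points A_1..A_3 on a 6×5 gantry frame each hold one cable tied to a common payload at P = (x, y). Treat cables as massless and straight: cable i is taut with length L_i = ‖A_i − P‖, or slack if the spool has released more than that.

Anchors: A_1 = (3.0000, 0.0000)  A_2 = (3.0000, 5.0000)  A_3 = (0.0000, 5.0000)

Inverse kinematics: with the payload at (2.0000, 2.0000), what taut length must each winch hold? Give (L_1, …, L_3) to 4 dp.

L_1: Δ = A_1−P = (1.0000, -2.0000) → ‖Δ‖ = √5.0000 = 2.2361
L_2: Δ = A_2−P = (1.0000, 3.0000) → ‖Δ‖ = √10.0000 = 3.1623
L_3: Δ = A_3−P = (-2.0000, 3.0000) → ‖Δ‖ = √13.0000 = 3.6056

(2.2361, 3.1623, 3.6056)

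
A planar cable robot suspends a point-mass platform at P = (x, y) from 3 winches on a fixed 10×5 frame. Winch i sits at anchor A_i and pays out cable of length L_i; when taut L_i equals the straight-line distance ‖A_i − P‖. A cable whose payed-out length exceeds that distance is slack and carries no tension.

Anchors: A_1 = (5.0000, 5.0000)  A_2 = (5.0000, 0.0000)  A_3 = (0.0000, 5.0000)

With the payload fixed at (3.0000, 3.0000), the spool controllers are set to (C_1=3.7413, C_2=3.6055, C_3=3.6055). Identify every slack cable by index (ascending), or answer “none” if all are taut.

i=1: geometric 2.8284 vs commanded 3.7413 ⇒ slack
i=2: geometric 3.6056 vs commanded 3.6055 ⇒ taut
i=3: geometric 3.6056 vs commanded 3.6055 ⇒ taut

1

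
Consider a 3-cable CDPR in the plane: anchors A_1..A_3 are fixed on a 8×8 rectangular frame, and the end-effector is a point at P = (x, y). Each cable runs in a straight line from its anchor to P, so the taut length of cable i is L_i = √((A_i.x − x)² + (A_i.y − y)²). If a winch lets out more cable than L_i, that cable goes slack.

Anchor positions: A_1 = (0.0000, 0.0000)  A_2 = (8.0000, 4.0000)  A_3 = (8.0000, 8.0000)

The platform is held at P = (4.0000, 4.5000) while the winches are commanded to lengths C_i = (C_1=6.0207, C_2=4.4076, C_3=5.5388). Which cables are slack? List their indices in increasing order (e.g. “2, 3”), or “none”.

2, 3

cable 1: L_1 = ‖A_1−P‖ = 6.0208;  C_1 = 6.0207 → taut
cable 2: L_2 = ‖A_2−P‖ = 4.0311;  C_2 = 4.4076 → slack
cable 3: L_3 = ‖A_3−P‖ = 5.3151;  C_3 = 5.5388 → slack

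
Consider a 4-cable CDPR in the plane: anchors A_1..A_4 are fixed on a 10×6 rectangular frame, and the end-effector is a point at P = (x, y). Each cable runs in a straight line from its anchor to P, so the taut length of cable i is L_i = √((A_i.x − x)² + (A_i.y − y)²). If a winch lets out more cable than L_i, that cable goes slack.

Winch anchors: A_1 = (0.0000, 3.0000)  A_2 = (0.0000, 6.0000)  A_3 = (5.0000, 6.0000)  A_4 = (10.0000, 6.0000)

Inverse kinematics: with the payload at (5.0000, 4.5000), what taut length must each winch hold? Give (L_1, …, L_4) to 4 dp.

(5.2202, 5.2202, 1.5000, 5.2202)

cable 1: Δx=-5.0000, Δy=-1.5000; L_1 = √(Δx²+Δy²) = 5.2202
cable 2: Δx=-5.0000, Δy=1.5000; L_2 = √(Δx²+Δy²) = 5.2202
cable 3: Δx=0.0000, Δy=1.5000; L_3 = √(Δx²+Δy²) = 1.5000
cable 4: Δx=5.0000, Δy=1.5000; L_4 = √(Δx²+Δy²) = 5.2202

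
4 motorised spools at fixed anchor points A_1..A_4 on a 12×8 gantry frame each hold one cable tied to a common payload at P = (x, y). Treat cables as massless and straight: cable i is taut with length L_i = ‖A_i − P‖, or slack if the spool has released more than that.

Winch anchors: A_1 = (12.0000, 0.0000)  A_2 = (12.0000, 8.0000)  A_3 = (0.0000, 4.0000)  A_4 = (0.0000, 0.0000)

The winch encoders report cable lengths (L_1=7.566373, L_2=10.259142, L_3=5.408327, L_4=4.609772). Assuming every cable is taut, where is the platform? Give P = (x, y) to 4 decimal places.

(4.5000, 1.0000)

each cable: (A_i−P)·(A_i−P) = L_i²; let k_i = ‖A_i‖²−L_i²
k_1 = 144.0000+0.0000−57.2500 = 86.7500
row 1: 0.0000x − 16.0000y = -16.0000  (k_2=102.7500)
row 2: 24.0000x − 8.0000y = 100.0000  (k_3=-13.2500)
row 3: 24.0000x + 0.0000y = 108.0000  (k_4=-21.2500)
Cramer on rows 1–2 → x = 4.5000, y = 1.0000
check cable 4: ‖A_4−P‖² = 21.2500 ≈ L_4² = 21.2500 ✓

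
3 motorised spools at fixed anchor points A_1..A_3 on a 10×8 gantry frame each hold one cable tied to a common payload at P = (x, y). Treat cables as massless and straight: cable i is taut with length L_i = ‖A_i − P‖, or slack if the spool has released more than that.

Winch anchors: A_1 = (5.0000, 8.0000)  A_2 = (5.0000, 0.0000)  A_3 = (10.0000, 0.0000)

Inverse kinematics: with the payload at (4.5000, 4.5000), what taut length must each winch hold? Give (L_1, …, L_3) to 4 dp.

cable 1: Δx=0.5000, Δy=3.5000; L_1 = √(Δx²+Δy²) = 3.5355
cable 2: Δx=0.5000, Δy=-4.5000; L_2 = √(Δx²+Δy²) = 4.5277
cable 3: Δx=5.5000, Δy=-4.5000; L_3 = √(Δx²+Δy²) = 7.1063

(3.5355, 4.5277, 7.1063)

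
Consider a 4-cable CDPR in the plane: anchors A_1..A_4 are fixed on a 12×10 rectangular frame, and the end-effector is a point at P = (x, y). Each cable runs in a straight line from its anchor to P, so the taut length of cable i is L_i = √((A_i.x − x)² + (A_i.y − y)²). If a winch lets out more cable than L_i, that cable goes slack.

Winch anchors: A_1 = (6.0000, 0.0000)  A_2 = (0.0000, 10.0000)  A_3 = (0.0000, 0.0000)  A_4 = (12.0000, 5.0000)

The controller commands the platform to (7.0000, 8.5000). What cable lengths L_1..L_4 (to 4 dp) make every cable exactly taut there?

(8.5586, 7.1589, 11.0114, 6.1033)

L_1: Δ = A_1−P = (-1.0000, -8.5000) → ‖Δ‖ = √73.2500 = 8.5586
L_2: Δ = A_2−P = (-7.0000, 1.5000) → ‖Δ‖ = √51.2500 = 7.1589
L_3: Δ = A_3−P = (-7.0000, -8.5000) → ‖Δ‖ = √121.2500 = 11.0114
L_4: Δ = A_4−P = (5.0000, -3.5000) → ‖Δ‖ = √37.2500 = 6.1033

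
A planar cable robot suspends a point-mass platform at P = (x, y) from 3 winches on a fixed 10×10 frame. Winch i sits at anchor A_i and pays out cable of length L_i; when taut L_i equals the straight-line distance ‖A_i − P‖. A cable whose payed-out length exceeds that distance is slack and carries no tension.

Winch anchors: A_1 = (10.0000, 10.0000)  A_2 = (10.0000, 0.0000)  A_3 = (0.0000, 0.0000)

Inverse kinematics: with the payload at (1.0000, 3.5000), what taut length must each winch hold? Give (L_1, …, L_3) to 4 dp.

(11.1018, 9.6566, 3.6401)

L_1 = √((10.0000−1.0000)² + (10.0000−3.5000)²) = 11.1018
L_2 = √((10.0000−1.0000)² + (0.0000−3.5000)²) = 9.6566
L_3 = √((0.0000−1.0000)² + (0.0000−3.5000)²) = 3.6401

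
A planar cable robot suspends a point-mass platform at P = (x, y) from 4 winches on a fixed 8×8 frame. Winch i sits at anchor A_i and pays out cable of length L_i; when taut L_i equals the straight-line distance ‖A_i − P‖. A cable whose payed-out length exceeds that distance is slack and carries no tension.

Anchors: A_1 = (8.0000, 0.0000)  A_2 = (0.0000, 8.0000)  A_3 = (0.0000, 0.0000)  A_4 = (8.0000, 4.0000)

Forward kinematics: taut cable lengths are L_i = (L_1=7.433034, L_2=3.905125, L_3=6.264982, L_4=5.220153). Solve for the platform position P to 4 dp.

circle eqns → linear via eq_j − eq_1; set c_j = A_j·A_j − L_j²
c_1 = 64.0000+0.0000−55.2500 = 8.7500
16.0000·x − 16.0000·y = c_1−c_2 = -40.0000
16.0000·x + 0.0000·y = c_1−c_3 = 48.0000
0.0000·x − 8.0000·y = c_1−c_4 = -44.0000
solve first two rows → x=3.0000, y=5.5000
check cable 4: ‖A_4−P‖² = 27.2500 ≈ L_4² = 27.2500 ✓

(3.0000, 5.5000)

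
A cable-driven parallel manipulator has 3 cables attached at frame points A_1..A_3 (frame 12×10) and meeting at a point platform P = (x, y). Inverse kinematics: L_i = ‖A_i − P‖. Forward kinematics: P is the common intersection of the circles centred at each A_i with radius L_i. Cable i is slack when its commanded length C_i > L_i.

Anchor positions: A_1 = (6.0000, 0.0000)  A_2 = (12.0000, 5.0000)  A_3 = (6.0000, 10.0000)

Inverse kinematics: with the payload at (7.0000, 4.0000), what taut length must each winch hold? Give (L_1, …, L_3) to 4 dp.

L_1 = √((6.0000−7.0000)² + (0.0000−4.0000)²) = 4.1231
L_2 = √((12.0000−7.0000)² + (5.0000−4.0000)²) = 5.0990
L_3 = √((6.0000−7.0000)² + (10.0000−4.0000)²) = 6.0828

(4.1231, 5.0990, 6.0828)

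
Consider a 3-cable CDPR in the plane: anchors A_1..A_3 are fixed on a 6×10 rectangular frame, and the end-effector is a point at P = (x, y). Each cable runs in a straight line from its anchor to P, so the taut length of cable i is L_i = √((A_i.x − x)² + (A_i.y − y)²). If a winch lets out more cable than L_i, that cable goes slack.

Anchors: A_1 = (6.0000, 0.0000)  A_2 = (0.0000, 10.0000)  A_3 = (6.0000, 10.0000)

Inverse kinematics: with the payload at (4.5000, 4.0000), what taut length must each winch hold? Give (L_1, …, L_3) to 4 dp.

L_1: Δ = A_1−P = (1.5000, -4.0000) → ‖Δ‖ = √18.2500 = 4.2720
L_2: Δ = A_2−P = (-4.5000, 6.0000) → ‖Δ‖ = √56.2500 = 7.5000
L_3: Δ = A_3−P = (1.5000, 6.0000) → ‖Δ‖ = √38.2500 = 6.1847

(4.2720, 7.5000, 6.1847)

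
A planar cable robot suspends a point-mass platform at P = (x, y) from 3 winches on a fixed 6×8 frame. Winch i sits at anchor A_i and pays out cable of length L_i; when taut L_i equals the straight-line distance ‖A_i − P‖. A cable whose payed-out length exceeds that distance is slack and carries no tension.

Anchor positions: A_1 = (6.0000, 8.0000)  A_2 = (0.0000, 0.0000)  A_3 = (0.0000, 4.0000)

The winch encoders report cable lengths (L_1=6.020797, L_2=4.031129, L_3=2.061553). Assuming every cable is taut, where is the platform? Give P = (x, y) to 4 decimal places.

(2.0000, 3.5000)

expand ‖A_i−P‖²=L_i² and subtract eq 1 (c_i ≔ ‖A_i‖²−L_i²)
c_1 = 36.0000+64.0000−36.2500 = 63.7500
eq1−eq2 → [12.0000  16.0000]·P = 80.0000
eq1−eq3 → [12.0000  8.0000]·P = 52.0000
2×2 solve → P = (2.0000, 3.5000)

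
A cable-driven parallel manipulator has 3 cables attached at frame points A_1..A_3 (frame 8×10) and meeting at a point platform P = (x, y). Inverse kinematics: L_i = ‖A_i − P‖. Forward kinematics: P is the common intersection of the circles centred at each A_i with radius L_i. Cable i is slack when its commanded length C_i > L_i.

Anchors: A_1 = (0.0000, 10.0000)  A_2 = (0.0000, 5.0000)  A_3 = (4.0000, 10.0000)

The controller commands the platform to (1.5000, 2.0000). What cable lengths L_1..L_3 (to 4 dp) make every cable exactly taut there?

cable 1: Δx=-1.5000, Δy=8.0000; L_1 = √(Δx²+Δy²) = 8.1394
cable 2: Δx=-1.5000, Δy=3.0000; L_2 = √(Δx²+Δy²) = 3.3541
cable 3: Δx=2.5000, Δy=8.0000; L_3 = √(Δx²+Δy²) = 8.3815

(8.1394, 3.3541, 8.3815)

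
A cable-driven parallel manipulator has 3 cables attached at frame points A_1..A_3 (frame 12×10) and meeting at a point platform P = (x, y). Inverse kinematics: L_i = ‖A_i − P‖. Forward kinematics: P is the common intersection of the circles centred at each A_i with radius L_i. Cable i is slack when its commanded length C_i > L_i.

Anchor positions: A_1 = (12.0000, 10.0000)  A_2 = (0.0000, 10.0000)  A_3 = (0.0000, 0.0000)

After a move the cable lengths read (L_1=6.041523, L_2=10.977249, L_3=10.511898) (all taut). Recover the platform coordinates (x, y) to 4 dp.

each cable: (A_i−P)·(A_i−P) = L_i²; let k_i = ‖A_i‖²−L_i²
k_1 = 144.0000+100.0000−36.5000 = 207.5000
row 1: 24.0000x + 0.0000y = 228.0000  (k_2=-20.5000)
row 2: 24.0000x + 20.0000y = 318.0000  (k_3=-110.5000)
Cramer on rows 1–2 → x = 9.5000, y = 4.5000

(9.5000, 4.5000)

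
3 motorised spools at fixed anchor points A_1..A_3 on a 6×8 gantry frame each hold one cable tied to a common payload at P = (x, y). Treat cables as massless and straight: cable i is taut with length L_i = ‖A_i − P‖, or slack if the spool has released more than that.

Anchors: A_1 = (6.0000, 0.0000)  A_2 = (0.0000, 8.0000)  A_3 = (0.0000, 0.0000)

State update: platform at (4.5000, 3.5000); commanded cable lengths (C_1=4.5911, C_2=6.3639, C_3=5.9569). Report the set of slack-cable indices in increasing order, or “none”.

1, 3

cable 1: √((1.5000)²+(-3.5000)²)=3.8079, C_1=4.5911: slack
cable 2: √((-4.5000)²+(4.5000)²)=6.3640, C_2=6.3639: taut
cable 3: √((-4.5000)²+(-3.5000)²)=5.7009, C_3=5.9569: slack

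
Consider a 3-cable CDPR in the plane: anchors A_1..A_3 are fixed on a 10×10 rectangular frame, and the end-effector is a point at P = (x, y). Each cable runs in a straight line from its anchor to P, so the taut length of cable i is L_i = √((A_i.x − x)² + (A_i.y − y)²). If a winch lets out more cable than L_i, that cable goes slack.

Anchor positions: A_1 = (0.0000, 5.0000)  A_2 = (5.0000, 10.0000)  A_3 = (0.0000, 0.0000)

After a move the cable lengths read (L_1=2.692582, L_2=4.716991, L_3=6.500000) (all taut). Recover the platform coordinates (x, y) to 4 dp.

(2.5000, 6.0000)

circle eqns → linear via eq_j − eq_1; set k_j = A_j·A_j − L_j²
k_1 = 0.0000+25.0000−7.2500 = 17.7500
-10.0000·x − 10.0000·y = k_1−k_2 = -85.0000
0.0000·x + 10.0000·y = k_1−k_3 = 60.0000
solve first two rows → x=2.5000, y=6.0000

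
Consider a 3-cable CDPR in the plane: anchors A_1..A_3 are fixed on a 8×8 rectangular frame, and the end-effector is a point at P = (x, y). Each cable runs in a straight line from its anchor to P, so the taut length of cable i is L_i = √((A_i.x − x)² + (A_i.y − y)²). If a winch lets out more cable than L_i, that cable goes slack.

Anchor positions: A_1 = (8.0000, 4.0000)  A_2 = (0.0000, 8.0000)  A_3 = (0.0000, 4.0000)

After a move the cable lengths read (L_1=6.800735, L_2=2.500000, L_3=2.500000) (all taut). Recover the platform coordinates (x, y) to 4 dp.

circle eqns → linear via eq_j − eq_1; set k_j = A_j·A_j − L_j²
k_1 = 64.0000+16.0000−46.2500 = 33.7500
16.0000·x − 8.0000·y = k_1−k_2 = -24.0000
16.0000·x + 0.0000·y = k_1−k_3 = 24.0000
solve first two rows → x=1.5000, y=6.0000

(1.5000, 6.0000)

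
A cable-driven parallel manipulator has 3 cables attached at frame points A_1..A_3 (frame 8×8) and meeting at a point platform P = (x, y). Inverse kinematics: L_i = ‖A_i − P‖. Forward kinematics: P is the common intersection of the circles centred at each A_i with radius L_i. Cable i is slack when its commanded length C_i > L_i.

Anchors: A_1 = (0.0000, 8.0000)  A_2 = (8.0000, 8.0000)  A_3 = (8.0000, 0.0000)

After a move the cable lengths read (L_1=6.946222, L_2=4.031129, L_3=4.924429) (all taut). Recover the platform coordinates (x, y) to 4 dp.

expand ‖A_i−P‖²=L_i² and subtract eq 1 (c_i ≔ ‖A_i‖²−L_i²)
c_1 = 0.0000+64.0000−48.2500 = 15.7500
eq1−eq2 → [-16.0000  0.0000]·P = -96.0000
eq1−eq3 → [-16.0000  16.0000]·P = -24.0000
2×2 solve → P = (6.0000, 4.5000)

(6.0000, 4.5000)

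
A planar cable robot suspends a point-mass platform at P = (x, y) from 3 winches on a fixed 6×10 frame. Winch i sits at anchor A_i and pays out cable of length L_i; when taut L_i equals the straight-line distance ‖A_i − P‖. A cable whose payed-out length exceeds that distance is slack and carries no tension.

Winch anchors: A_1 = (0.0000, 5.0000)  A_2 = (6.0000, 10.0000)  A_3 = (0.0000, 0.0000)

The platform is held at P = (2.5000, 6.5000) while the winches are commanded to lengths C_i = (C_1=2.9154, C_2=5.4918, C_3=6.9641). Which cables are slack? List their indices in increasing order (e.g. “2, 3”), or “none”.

2

cable 1: √((-2.5000)²+(-1.5000)²)=2.9155, C_1=2.9154: taut
cable 2: √((3.5000)²+(3.5000)²)=4.9497, C_2=5.4918: slack
cable 3: √((-2.5000)²+(-6.5000)²)=6.9642, C_3=6.9641: taut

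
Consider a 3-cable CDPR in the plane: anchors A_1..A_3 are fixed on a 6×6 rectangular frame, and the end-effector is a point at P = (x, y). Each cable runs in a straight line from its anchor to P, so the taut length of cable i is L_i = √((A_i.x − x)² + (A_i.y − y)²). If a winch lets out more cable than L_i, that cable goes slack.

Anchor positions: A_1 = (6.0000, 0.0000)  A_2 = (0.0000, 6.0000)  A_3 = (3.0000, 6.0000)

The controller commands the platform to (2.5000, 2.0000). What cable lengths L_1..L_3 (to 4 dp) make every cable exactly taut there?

(4.0311, 4.7170, 4.0311)

cable 1: Δx=3.5000, Δy=-2.0000; L_1 = √(Δx²+Δy²) = 4.0311
cable 2: Δx=-2.5000, Δy=4.0000; L_2 = √(Δx²+Δy²) = 4.7170
cable 3: Δx=0.5000, Δy=4.0000; L_3 = √(Δx²+Δy²) = 4.0311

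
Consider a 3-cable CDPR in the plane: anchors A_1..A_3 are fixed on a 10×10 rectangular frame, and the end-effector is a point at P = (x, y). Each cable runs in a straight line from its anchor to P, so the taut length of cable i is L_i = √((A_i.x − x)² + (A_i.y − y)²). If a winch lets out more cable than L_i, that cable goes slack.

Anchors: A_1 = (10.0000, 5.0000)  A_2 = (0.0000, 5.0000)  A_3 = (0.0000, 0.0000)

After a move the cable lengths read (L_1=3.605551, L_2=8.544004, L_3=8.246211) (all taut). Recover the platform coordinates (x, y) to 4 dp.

circle eqns → linear via eq_j − eq_1; set q_j = A_j·A_j − L_j²
q_1 = 100.0000+25.0000−13.0000 = 112.0000
20.0000·x + 0.0000·y = q_1−q_2 = 160.0000
20.0000·x + 10.0000·y = q_1−q_3 = 180.0000
solve first two rows → x=8.0000, y=2.0000

(8.0000, 2.0000)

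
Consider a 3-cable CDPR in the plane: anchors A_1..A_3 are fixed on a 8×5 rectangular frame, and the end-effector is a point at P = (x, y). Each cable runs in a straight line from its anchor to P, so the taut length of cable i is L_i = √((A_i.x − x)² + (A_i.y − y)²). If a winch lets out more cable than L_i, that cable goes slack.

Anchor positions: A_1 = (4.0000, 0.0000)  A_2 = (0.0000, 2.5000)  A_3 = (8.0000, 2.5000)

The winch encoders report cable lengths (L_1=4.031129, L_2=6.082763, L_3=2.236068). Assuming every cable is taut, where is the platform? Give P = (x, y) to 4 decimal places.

(6.0000, 3.5000)

each cable: (A_i−P)·(A_i−P) = L_i²; let k_i = ‖A_i‖²−L_i²
k_1 = 16.0000+0.0000−16.2500 = -0.2500
row 1: 8.0000x − 5.0000y = 30.5000  (k_2=-30.7500)
row 2: -8.0000x − 5.0000y = -65.5000  (k_3=65.2500)
Cramer on rows 1–2 → x = 6.0000, y = 3.5000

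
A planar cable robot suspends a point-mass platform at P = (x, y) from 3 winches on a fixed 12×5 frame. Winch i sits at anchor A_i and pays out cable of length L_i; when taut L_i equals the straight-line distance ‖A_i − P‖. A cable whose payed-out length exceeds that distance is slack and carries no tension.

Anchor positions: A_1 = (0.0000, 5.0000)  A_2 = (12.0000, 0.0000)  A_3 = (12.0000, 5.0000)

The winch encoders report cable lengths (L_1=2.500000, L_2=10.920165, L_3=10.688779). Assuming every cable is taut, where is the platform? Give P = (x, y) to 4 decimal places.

(1.5000, 3.0000)

circle eqns → linear via eq_j − eq_1; set c_j = A_j·A_j − L_j²
c_1 = 0.0000+25.0000−6.2500 = 18.7500
-24.0000·x + 10.0000·y = c_1−c_2 = -6.0000
-24.0000·x + 0.0000·y = c_1−c_3 = -36.0000
solve first two rows → x=1.5000, y=3.0000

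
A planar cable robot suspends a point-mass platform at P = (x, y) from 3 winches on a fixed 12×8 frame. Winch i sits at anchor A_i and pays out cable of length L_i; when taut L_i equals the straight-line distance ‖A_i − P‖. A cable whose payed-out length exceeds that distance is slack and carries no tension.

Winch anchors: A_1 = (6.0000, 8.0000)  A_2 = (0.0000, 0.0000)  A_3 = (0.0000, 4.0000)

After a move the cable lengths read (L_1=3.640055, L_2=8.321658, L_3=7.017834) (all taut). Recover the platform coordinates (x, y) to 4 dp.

(7.0000, 4.5000)

each cable: (A_i−P)·(A_i−P) = L_i²; let c_i = ‖A_i‖²−L_i²
c_1 = 36.0000+64.0000−13.2500 = 86.7500
row 1: 12.0000x + 16.0000y = 156.0000  (c_2=-69.2500)
row 2: 12.0000x + 8.0000y = 120.0000  (c_3=-33.2500)
Cramer on rows 1–2 → x = 7.0000, y = 4.5000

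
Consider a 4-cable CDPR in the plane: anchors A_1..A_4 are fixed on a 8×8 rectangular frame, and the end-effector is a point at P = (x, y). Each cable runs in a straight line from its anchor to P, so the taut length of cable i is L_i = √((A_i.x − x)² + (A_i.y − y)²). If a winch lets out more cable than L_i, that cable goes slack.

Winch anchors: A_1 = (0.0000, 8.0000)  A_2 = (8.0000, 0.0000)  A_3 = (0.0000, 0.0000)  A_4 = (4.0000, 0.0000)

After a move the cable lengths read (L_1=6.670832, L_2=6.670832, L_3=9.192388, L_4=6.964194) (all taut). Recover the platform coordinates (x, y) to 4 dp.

circle eqns → linear via eq_j − eq_1; set k_j = A_j·A_j − L_j²
k_1 = 0.0000+64.0000−44.5000 = 19.5000
-16.0000·x + 16.0000·y = k_1−k_2 = 0.0000
0.0000·x + 16.0000·y = k_1−k_3 = 104.0000
-8.0000·x + 16.0000·y = k_1−k_4 = 52.0000
solve first two rows → x=6.5000, y=6.5000
check cable 4: ‖A_4−P‖² = 48.5000 ≈ L_4² = 48.5000 ✓

(6.5000, 6.5000)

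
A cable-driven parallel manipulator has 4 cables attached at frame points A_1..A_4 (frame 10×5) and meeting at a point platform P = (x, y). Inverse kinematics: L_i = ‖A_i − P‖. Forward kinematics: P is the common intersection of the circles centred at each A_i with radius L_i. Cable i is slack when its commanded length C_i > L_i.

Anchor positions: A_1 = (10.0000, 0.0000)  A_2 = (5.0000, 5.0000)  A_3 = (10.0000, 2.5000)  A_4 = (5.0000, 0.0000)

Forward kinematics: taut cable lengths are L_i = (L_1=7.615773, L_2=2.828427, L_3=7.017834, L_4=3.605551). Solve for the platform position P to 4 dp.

(3.0000, 3.0000)

expand ‖A_i−P‖²=L_i² and subtract eq 1 (c_i ≔ ‖A_i‖²−L_i²)
c_1 = 100.0000+0.0000−58.0000 = 42.0000
eq1−eq2 → [10.0000  -10.0000]·P = 0.0000
eq1−eq3 → [0.0000  -5.0000]·P = -15.0000
eq1−eq4 → [10.0000  0.0000]·P = 30.0000
2×2 solve → P = (3.0000, 3.0000)
check cable 4: ‖A_4−P‖² = 13.0000 ≈ L_4² = 13.0000 ✓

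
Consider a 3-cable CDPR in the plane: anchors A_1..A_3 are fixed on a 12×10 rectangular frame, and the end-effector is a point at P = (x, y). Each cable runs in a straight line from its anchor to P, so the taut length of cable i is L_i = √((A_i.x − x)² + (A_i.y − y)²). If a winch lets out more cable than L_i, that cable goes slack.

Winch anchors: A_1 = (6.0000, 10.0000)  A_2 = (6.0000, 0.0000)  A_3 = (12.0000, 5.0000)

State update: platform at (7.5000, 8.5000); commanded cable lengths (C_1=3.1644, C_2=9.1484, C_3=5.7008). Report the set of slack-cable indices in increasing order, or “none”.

cable 1: L_1 = ‖A_1−P‖ = 2.1213;  C_1 = 3.1644 → slack
cable 2: L_2 = ‖A_2−P‖ = 8.6313;  C_2 = 9.1484 → slack
cable 3: L_3 = ‖A_3−P‖ = 5.7009;  C_3 = 5.7008 → taut

1, 2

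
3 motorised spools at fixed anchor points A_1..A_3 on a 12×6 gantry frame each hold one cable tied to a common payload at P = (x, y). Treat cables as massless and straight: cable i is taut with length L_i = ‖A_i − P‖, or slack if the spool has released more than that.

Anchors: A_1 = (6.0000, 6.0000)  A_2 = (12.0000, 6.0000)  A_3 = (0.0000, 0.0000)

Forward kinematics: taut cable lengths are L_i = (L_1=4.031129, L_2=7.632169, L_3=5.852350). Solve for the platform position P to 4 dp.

circle eqns → linear via eq_j − eq_1; set c_j = A_j·A_j − L_j²
c_1 = 36.0000+36.0000−16.2500 = 55.7500
-12.0000·x + 0.0000·y = c_1−c_2 = -66.0000
12.0000·x + 12.0000·y = c_1−c_3 = 90.0000
solve first two rows → x=5.5000, y=2.0000

(5.5000, 2.0000)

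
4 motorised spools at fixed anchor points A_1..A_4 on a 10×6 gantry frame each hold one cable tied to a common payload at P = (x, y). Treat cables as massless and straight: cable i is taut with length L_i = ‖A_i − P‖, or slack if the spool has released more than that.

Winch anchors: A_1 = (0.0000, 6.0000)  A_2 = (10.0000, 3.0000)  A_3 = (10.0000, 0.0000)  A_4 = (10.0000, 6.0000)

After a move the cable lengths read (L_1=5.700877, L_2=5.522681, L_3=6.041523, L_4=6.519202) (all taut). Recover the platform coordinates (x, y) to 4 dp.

(4.5000, 2.5000)

each cable: (A_i−P)·(A_i−P) = L_i²; let c_i = ‖A_i‖²−L_i²
c_1 = 0.0000+36.0000−32.5000 = 3.5000
row 1: -20.0000x + 6.0000y = -75.0000  (c_2=78.5000)
row 2: -20.0000x + 12.0000y = -60.0000  (c_3=63.5000)
row 3: -20.0000x + 0.0000y = -90.0000  (c_4=93.5000)
Cramer on rows 1–2 → x = 4.5000, y = 2.5000
check cable 4: ‖A_4−P‖² = 42.5000 ≈ L_4² = 42.5000 ✓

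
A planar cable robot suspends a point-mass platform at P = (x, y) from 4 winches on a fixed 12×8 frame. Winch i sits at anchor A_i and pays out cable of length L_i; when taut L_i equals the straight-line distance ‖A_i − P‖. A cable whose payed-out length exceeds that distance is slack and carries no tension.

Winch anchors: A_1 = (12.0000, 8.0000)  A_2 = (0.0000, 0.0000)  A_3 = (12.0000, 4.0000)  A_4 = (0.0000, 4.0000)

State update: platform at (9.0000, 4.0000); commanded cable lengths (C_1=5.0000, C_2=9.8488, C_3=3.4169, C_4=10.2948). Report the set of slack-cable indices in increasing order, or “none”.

i=1: geometric 5.0000 vs commanded 5.0000 ⇒ taut
i=2: geometric 9.8489 vs commanded 9.8488 ⇒ taut
i=3: geometric 3.0000 vs commanded 3.4169 ⇒ slack
i=4: geometric 9.0000 vs commanded 10.2948 ⇒ slack

3, 4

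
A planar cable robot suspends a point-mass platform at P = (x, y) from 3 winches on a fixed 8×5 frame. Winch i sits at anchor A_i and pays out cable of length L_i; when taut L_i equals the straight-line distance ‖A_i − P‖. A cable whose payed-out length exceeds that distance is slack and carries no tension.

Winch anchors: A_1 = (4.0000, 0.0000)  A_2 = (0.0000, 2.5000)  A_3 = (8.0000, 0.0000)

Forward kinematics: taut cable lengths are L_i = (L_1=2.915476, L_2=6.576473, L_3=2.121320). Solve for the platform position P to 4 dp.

(6.5000, 1.5000)

circle eqns → linear via eq_j − eq_1; set k_j = A_j·A_j − L_j²
k_1 = 16.0000+0.0000−8.5000 = 7.5000
8.0000·x − 5.0000·y = k_1−k_2 = 44.5000
-8.0000·x + 0.0000·y = k_1−k_3 = -52.0000
solve first two rows → x=6.5000, y=1.5000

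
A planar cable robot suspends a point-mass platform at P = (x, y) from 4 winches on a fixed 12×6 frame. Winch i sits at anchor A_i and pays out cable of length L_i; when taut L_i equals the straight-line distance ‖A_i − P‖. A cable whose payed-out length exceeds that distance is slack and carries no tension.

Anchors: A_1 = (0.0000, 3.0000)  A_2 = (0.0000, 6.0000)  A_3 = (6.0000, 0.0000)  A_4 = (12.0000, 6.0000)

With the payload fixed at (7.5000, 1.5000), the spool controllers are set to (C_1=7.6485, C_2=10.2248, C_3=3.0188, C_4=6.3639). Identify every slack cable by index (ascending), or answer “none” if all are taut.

2, 3

i=1: geometric 7.6485 vs commanded 7.6485 ⇒ taut
i=2: geometric 8.7464 vs commanded 10.2248 ⇒ slack
i=3: geometric 2.1213 vs commanded 3.0188 ⇒ slack
i=4: geometric 6.3640 vs commanded 6.3639 ⇒ taut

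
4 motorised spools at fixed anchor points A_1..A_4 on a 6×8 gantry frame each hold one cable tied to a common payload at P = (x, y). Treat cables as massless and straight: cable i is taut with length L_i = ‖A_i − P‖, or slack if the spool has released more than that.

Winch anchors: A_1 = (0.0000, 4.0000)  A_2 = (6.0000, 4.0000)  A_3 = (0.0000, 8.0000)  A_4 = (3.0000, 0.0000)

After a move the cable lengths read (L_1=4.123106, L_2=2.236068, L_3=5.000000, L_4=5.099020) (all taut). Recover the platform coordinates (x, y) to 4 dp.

(4.0000, 5.0000)

each cable: (A_i−P)·(A_i−P) = L_i²; let c_i = ‖A_i‖²−L_i²
c_1 = 0.0000+16.0000−17.0000 = -1.0000
row 1: -12.0000x + 0.0000y = -48.0000  (c_2=47.0000)
row 2: 0.0000x − 8.0000y = -40.0000  (c_3=39.0000)
row 3: -6.0000x + 8.0000y = 16.0000  (c_4=-17.0000)
Cramer on rows 1–2 → x = 4.0000, y = 5.0000
check cable 4: ‖A_4−P‖² = 26.0000 ≈ L_4² = 26.0000 ✓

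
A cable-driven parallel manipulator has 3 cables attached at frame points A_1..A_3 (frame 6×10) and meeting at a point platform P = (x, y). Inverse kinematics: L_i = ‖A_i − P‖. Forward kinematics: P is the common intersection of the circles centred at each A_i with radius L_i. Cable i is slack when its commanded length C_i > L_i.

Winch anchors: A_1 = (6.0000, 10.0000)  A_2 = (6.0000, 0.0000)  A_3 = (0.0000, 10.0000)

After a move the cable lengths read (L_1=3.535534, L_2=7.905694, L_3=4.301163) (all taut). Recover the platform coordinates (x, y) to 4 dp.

each cable: (A_i−P)·(A_i−P) = L_i²; let k_i = ‖A_i‖²−L_i²
k_1 = 36.0000+100.0000−12.5000 = 123.5000
row 1: 0.0000x + 20.0000y = 150.0000  (k_2=-26.5000)
row 2: 12.0000x + 0.0000y = 42.0000  (k_3=81.5000)
Cramer on rows 1–2 → x = 3.5000, y = 7.5000

(3.5000, 7.5000)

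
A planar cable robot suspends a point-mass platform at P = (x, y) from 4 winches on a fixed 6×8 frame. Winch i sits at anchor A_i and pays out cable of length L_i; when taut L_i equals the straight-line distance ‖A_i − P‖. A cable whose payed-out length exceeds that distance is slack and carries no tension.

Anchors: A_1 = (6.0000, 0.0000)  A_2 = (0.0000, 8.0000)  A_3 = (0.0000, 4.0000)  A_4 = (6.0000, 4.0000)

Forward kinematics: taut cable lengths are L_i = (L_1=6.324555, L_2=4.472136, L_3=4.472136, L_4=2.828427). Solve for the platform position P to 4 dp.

circle eqns → linear via eq_j − eq_1; set k_j = A_j·A_j − L_j²
k_1 = 36.0000+0.0000−40.0000 = -4.0000
12.0000·x − 16.0000·y = k_1−k_2 = -48.0000
12.0000·x − 8.0000·y = k_1−k_3 = 0.0000
0.0000·x − 8.0000·y = k_1−k_4 = -48.0000
solve first two rows → x=4.0000, y=6.0000
check cable 4: ‖A_4−P‖² = 8.0000 ≈ L_4² = 8.0000 ✓

(4.0000, 6.0000)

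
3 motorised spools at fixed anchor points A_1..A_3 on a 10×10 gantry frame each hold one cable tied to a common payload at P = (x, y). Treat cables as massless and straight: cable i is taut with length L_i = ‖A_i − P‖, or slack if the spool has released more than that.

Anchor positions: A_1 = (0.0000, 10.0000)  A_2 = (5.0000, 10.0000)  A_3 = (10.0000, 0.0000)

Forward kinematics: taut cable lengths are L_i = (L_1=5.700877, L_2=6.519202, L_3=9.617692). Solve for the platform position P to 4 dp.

expand ‖A_i−P‖²=L_i² and subtract eq 1 (k_i ≔ ‖A_i‖²−L_i²)
k_1 = 0.0000+100.0000−32.5000 = 67.5000
eq1−eq2 → [-10.0000  0.0000]·P = -15.0000
eq1−eq3 → [-20.0000  20.0000]·P = 60.0000
2×2 solve → P = (1.5000, 4.5000)

(1.5000, 4.5000)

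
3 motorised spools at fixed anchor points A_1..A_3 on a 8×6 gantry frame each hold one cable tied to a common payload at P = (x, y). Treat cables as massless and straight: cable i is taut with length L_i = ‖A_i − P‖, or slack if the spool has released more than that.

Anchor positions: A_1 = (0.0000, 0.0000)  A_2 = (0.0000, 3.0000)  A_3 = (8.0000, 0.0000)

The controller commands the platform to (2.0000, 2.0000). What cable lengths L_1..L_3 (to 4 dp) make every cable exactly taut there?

cable 1: Δx=-2.0000, Δy=-2.0000; L_1 = √(Δx²+Δy²) = 2.8284
cable 2: Δx=-2.0000, Δy=1.0000; L_2 = √(Δx²+Δy²) = 2.2361
cable 3: Δx=6.0000, Δy=-2.0000; L_3 = √(Δx²+Δy²) = 6.3246

(2.8284, 2.2361, 6.3246)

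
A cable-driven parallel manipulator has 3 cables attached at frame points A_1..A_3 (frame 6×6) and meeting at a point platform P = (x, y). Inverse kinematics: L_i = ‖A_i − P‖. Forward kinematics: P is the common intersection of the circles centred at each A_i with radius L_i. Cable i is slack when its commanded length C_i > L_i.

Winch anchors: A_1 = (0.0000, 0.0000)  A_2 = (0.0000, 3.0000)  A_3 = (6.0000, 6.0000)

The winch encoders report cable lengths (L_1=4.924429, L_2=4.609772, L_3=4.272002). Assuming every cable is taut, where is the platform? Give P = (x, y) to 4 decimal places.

(4.5000, 2.0000)

circle eqns → linear via eq_j − eq_1; set c_j = A_j·A_j − L_j²
c_1 = 0.0000+0.0000−24.2500 = -24.2500
0.0000·x − 6.0000·y = c_1−c_2 = -12.0000
-12.0000·x − 12.0000·y = c_1−c_3 = -78.0000
solve first two rows → x=4.5000, y=2.0000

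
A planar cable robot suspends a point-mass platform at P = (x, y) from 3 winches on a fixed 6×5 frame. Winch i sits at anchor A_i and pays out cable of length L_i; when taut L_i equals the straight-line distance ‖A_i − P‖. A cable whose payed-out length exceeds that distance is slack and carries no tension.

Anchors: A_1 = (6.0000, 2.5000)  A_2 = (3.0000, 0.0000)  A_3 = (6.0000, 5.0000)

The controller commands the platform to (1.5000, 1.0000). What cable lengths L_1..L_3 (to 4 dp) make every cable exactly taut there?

L_1 = √((6.0000−1.5000)² + (2.5000−1.0000)²) = 4.7434
L_2 = √((3.0000−1.5000)² + (0.0000−1.0000)²) = 1.8028
L_3 = √((6.0000−1.5000)² + (5.0000−1.0000)²) = 6.0208

(4.7434, 1.8028, 6.0208)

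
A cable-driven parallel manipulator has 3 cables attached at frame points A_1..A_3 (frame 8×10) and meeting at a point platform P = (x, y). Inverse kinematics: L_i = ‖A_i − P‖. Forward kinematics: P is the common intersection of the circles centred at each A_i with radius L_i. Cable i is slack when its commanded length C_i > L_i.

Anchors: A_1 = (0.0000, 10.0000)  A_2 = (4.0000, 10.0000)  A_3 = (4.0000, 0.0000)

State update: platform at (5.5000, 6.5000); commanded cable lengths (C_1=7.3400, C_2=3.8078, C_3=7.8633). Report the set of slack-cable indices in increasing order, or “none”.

1, 3

cable 1: L_1 = ‖A_1−P‖ = 6.5192;  C_1 = 7.3400 → slack
cable 2: L_2 = ‖A_2−P‖ = 3.8079;  C_2 = 3.8078 → taut
cable 3: L_3 = ‖A_3−P‖ = 6.6708;  C_3 = 7.8633 → slack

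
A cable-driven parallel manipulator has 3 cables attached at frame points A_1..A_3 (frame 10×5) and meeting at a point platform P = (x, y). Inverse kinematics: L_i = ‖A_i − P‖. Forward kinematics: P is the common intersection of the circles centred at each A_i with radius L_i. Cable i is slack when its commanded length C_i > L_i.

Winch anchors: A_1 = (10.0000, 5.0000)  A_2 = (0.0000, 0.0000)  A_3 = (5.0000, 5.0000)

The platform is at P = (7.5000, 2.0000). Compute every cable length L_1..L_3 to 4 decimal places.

(3.9051, 7.7621, 3.9051)

L_1 = √((10.0000−7.5000)² + (5.0000−2.0000)²) = 3.9051
L_2 = √((0.0000−7.5000)² + (0.0000−2.0000)²) = 7.7621
L_3 = √((5.0000−7.5000)² + (5.0000−2.0000)²) = 3.9051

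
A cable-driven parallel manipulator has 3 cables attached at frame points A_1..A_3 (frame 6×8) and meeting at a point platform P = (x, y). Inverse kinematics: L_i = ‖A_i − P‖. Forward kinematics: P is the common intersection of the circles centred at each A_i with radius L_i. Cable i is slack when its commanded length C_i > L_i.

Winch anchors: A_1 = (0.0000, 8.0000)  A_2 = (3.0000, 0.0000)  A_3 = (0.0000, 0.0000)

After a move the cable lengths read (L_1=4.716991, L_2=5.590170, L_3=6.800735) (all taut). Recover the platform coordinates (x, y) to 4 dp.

circle eqns → linear via eq_j − eq_1; set c_j = A_j·A_j − L_j²
c_1 = 0.0000+64.0000−22.2500 = 41.7500
-6.0000·x + 16.0000·y = c_1−c_2 = 64.0000
0.0000·x + 16.0000·y = c_1−c_3 = 88.0000
solve first two rows → x=4.0000, y=5.5000

(4.0000, 5.5000)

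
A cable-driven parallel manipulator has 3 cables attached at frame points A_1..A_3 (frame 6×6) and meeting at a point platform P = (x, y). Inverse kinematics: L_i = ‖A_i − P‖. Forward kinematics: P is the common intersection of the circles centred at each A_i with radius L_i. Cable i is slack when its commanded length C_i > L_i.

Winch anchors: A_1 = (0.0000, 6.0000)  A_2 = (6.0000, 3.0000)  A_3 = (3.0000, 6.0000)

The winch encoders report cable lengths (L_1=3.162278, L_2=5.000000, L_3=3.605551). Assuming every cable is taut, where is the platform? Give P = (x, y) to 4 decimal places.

(1.0000, 3.0000)

circle eqns → linear via eq_j − eq_1; set c_j = A_j·A_j − L_j²
c_1 = 0.0000+36.0000−10.0000 = 26.0000
-12.0000·x + 6.0000·y = c_1−c_2 = 6.0000
-6.0000·x + 0.0000·y = c_1−c_3 = -6.0000
solve first two rows → x=1.0000, y=3.0000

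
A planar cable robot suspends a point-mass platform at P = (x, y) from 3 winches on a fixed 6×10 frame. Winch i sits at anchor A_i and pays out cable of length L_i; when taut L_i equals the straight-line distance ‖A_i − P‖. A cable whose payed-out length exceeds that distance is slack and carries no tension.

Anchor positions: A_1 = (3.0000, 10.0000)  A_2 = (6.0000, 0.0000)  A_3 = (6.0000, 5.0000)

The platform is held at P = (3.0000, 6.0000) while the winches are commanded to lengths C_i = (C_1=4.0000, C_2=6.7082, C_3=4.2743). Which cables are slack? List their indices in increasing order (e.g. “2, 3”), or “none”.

3

cable 1: L_1 = ‖A_1−P‖ = 4.0000;  C_1 = 4.0000 → taut
cable 2: L_2 = ‖A_2−P‖ = 6.7082;  C_2 = 6.7082 → taut
cable 3: L_3 = ‖A_3−P‖ = 3.1623;  C_3 = 4.2743 → slack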